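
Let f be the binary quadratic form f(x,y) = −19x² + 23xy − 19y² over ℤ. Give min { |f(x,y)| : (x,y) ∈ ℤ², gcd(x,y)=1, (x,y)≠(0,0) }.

translate: b→15 (≡-23 mod 38), so (19,-23,19)→(19,15,15)
flip: (19,15,15)→(15,-15,19)
translate: b→15 (≡-15 mod 30), so (15,-15,19)→(15,15,19)
reduced (well bottom): (15,15,19) with a≤c, −a<b≤a
well minimum |f| = |-15| = 15 (negative-definite)

15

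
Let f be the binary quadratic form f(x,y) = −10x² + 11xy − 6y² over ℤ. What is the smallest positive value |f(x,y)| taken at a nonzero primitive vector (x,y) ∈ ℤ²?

translate: b→9 (≡-11 mod 20), so (10,-11,6)→(10,9,5)
flip: (10,9,5)→(5,-9,10)
translate: b→1 (≡-9 mod 10), so (5,-9,10)→(5,1,6)
reduced (well bottom): (5,1,6) with a≤c, −a<b≤a
well minimum |f| = |-5| = 5 (negative-definite)

5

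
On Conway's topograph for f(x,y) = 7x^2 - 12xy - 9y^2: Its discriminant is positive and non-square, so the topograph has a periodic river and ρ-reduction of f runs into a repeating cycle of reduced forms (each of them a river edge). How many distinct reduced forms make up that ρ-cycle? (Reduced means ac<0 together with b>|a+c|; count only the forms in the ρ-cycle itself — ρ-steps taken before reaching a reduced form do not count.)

D = 396, ⌊√D⌋ = 19
descent: ρ → (-9,12,7)  [lands on river]
river: ρ → (7,16,-5)
river: ρ → (-5,14,10)
river: ρ → (10,6,-9)
ρ-cycle length = 4 (tail of 1 descent step not counted)

4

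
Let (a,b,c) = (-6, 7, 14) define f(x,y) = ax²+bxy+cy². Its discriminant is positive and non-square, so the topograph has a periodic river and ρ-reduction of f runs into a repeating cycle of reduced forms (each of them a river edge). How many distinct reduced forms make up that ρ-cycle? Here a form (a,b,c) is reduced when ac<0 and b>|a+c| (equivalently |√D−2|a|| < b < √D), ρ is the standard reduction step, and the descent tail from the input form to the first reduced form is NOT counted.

D = 385, ⌊√D⌋ = 19
descent: ρ → (14,-7,-6)
descent: ρ → (-6,19,1)  [lands on river]
river: ρ → (1,19,-6)
river: ρ → (-6,17,4)
river: ρ → (4,15,-10)
river: ρ → (-10,5,9)
river: ρ → (9,13,-6)
river: ρ → (-6,11,11)
river: ρ → (11,11,-6)
river: ρ → (-6,13,9)
river: ρ → (9,5,-10)
river: ρ → (-10,15,4)
river: ρ → (4,17,-6)
ρ-cycle length = 12 (tail of 2 descent steps not counted)

12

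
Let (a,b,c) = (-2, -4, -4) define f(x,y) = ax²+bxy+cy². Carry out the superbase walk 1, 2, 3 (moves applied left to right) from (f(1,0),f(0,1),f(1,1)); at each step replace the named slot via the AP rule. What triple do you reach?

start (-2,-4,-10) = (f(1,0),f(0,1),f(1,1))
replace slot 1: 2·((-4)+(-10)) − (-2) = -26 → (-26,-4,-10)
replace slot 2: 2·((-26)+(-10)) − (-4) = -68 → (-26,-68,-10)
replace slot 3: 2·((-26)+(-68)) − (-10) = -178 → (-26,-68,-178)

-26,-68,-178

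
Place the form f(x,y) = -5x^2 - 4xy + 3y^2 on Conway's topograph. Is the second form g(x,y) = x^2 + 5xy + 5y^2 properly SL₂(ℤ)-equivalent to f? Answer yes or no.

D₁ = 76, D₂ = 5
discriminants differ ⇒ not SL₂(ℤ)-equivalent

no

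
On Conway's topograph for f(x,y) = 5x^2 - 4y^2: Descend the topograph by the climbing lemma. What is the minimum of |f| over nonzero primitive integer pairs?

descent: ρ → (-4,8,1)  [lands on river]
river: ρ → (1,8,-4)
closes: descent 1, river 2
min |a| on river = 1

1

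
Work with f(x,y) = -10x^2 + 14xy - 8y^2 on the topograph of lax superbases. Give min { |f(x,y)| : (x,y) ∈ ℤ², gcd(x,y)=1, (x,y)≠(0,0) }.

translate: b→6 (≡-14 mod 20), so (10,-14,8)→(10,6,4)
flip: (10,6,4)→(4,-6,10)
translate: b→2 (≡-6 mod 8), so (4,-6,10)→(4,2,8)
reduced (well bottom): (4,2,8) with a≤c, −a<b≤a
well minimum |f| = |-4| = 4 (negative-definite)

4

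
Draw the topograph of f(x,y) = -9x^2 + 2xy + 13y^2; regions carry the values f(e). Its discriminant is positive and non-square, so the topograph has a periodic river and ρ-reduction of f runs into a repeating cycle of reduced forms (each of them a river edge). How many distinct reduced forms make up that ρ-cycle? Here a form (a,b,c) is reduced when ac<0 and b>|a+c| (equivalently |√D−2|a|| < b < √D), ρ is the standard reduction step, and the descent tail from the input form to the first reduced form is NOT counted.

D = 472, ⌊√D⌋ = 21
descent: ρ → (13,-2,-9)
descent: ρ → (-9,20,2)  [lands on river]
river: ρ → (2,20,-9)
river: ρ → (-9,16,6)
river: ρ → (6,20,-3)
river: ρ → (-3,16,18)
river: ρ → (18,20,-1)
river: ρ → (-1,20,18)
river: ρ → (18,16,-3)
river: ρ → (-3,20,6)
river: ρ → (6,16,-9)
ρ-cycle length = 10 (tail of 2 descent steps not counted)

10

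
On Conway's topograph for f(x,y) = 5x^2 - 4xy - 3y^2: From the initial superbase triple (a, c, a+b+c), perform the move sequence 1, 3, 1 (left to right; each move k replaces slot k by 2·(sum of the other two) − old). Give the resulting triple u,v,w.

start (5,-3,-2) = (f(1,0),f(0,1),f(1,1))
replace slot 1: 2·((-3)+(-2)) − 5 = -15 → (-15,-3,-2)
replace slot 3: 2·((-15)+(-3)) − (-2) = -34 → (-15,-3,-34)
replace slot 1: 2·((-3)+(-34)) − (-15) = -59 → (-59,-3,-34)

-59,-3,-34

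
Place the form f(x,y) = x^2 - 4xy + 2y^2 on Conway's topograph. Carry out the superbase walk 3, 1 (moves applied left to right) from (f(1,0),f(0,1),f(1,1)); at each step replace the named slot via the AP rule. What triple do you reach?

start (1,2,-1) = (f(1,0),f(0,1),f(1,1))
replace slot 3: 2·(1+2) − (-1) = 7 → (1,2,7)
replace slot 1: 2·(2+7) − 1 = 17 → (17,2,7)

17,2,7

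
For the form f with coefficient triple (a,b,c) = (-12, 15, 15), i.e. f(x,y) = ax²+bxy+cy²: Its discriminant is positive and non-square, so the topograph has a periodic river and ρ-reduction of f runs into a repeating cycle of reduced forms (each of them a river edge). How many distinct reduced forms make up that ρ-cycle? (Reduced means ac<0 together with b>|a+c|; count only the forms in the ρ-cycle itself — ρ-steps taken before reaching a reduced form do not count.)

D = 945, ⌊√D⌋ = 30
river: ρ → (15,15,-12)
river: ρ → (-12,9,18)
river: ρ → (18,27,-3)
river: ρ → (-3,27,18)
river: ρ → (18,9,-12)
river: ρ → (-12,15,15)
ρ-cycle length = 6 (tail of 0 descent steps not counted)

6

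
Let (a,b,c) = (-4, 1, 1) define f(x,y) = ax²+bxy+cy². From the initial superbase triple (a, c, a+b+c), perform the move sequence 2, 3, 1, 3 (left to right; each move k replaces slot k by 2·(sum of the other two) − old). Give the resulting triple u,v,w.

start (-4,1,-2) = (f(1,0),f(0,1),f(1,1))
replace slot 2: 2·((-4)+(-2)) − 1 = -13 → (-4,-13,-2)
replace slot 3: 2·((-4)+(-13)) − (-2) = -32 → (-4,-13,-32)
replace slot 1: 2·((-13)+(-32)) − (-4) = -86 → (-86,-13,-32)
replace slot 3: 2·((-86)+(-13)) − (-32) = -166 → (-86,-13,-166)

-86,-13,-166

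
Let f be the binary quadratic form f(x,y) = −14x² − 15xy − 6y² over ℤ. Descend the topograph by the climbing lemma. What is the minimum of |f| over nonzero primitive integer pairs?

translate: b→-13 (≡15 mod 28), so (14,15,6)→(14,-13,5)
flip: (14,-13,5)→(5,13,14)
translate: b→3 (≡13 mod 10), so (5,13,14)→(5,3,6)
reduced (well bottom): (5,3,6) with a≤c, −a<b≤a
well minimum |f| = |-5| = 5 (negative-definite)

5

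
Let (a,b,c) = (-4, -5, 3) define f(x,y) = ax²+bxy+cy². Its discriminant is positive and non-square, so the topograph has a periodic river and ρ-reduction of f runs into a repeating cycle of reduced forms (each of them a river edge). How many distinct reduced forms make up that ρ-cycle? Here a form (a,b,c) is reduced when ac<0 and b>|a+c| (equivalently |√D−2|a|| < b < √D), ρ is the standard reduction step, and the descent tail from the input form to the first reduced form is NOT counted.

D = 73, ⌊√D⌋ = 8
descent: ρ → (3,5,-4)  [lands on river]
river: ρ → (-4,3,4)
river: ρ → (4,5,-3)
river: ρ → (-3,7,2)
river: ρ → (2,5,-6)
river: ρ → (-6,7,1)
river: ρ → (1,7,-6)
river: ρ → (-6,5,2)
river: ρ → (2,7,-3)
river: ρ → (-3,5,4)
river: ρ → (4,3,-4)
river: ρ → (-4,5,3)
river: ρ → (3,7,-2)
river: ρ → (-2,5,6)
river: ρ → (6,7,-1)
river: ρ → (-1,7,6)
river: ρ → (6,5,-2)
river: ρ → (-2,7,3)
ρ-cycle length = 18 (tail of 1 descent step not counted)

18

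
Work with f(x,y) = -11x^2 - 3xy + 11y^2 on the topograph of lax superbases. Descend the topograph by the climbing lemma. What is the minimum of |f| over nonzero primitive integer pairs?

descent: ρ → (11,3,-11)  [lands on river]
river: ρ → (-11,19,3)
river: ρ → (3,17,-17)
river: ρ → (-17,17,3)
river: ρ → (3,19,-11)
river: ρ → (-11,3,11)
river: ρ → (11,19,-3)
river: ρ → (-3,17,17)
river: ρ → (17,17,-3)
river: ρ → (-3,19,11)
closes: descent 1, river 10
min |a| on river = 3

3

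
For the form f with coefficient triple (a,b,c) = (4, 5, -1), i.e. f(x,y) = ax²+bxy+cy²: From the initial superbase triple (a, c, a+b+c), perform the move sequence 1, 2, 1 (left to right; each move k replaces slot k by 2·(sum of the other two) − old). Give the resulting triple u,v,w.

start (4,-1,8) = (f(1,0),f(0,1),f(1,1))
replace slot 1: 2·((-1)+8) − 4 = 10 → (10,-1,8)
replace slot 2: 2·(10+8) − (-1) = 37 → (10,37,8)
replace slot 1: 2·(37+8) − 10 = 80 → (80,37,8)

80,37,8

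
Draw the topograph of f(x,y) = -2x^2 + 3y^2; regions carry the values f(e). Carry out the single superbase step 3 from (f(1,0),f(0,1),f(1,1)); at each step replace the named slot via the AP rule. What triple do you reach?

start (-2,3,1) = (f(1,0),f(0,1),f(1,1))
replace slot 3: 2·((-2)+3) − 1 = 1 → (-2,3,1)

-2,3,1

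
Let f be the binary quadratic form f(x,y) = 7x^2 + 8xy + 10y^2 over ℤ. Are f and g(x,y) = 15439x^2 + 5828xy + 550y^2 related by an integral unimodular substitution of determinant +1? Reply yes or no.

D₁ = -216, D₂ = -216
f: translate: b→-6 (≡8 mod 14), so (7,8,10)→(7,-6,9)
f: reduced (well bottom): (7,-6,9) with a≤c, −a<b≤a
g: flip: (15439,5828,550)→(550,-5828,15439)
g: translate: b→-328 (≡-5828 mod 1100), so (550,-5828,15439)→(550,-328,49)
g: flip: (550,-328,49)→(49,328,550)
g: translate: b→34 (≡328 mod 98), so (49,328,550)→(49,34,7)
g: flip: (49,34,7)→(7,-34,49)
g: translate: b→-6 (≡-34 mod 14), so (7,-34,49)→(7,-6,9)
g: reduced (well bottom): (7,-6,9) with a≤c, −a<b≤a
reduced forms (7, -6, 9) vs (7, -6, 9) ⇒ equivalent

yes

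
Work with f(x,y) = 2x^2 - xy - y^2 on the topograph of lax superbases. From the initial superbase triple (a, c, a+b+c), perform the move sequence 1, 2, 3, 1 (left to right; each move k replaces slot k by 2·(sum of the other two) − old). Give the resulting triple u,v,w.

start (2,-1,0) = (f(1,0),f(0,1),f(1,1))
replace slot 1: 2·((-1)+0) − 2 = -4 → (-4,-1,0)
replace slot 2: 2·((-4)+0) − (-1) = -7 → (-4,-7,0)
replace slot 3: 2·((-4)+(-7)) − 0 = -22 → (-4,-7,-22)
replace slot 1: 2·((-7)+(-22)) − (-4) = -54 → (-54,-7,-22)

-54,-7,-22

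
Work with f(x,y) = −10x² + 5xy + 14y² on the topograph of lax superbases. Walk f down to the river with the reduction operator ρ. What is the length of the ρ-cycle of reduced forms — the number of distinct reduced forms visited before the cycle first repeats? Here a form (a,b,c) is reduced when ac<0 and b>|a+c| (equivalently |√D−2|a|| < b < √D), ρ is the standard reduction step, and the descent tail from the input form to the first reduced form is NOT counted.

D = 585, ⌊√D⌋ = 24
river: ρ → (14,23,-1)
river: ρ → (-1,23,14)
river: ρ → (14,5,-10)
river: ρ → (-10,15,9)
river: ρ → (9,21,-4)
river: ρ → (-4,19,14)
river: ρ → (14,9,-9)
river: ρ → (-9,9,14)
river: ρ → (14,19,-4)
river: ρ → (-4,21,9)
river: ρ → (9,15,-10)
river: ρ → (-10,5,14)
ρ-cycle length = 12 (tail of 0 descent steps not counted)

12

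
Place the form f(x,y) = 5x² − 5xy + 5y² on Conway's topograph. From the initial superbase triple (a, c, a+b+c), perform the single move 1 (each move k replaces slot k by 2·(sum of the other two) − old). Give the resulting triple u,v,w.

start (5,5,5) = (f(1,0),f(0,1),f(1,1))
replace slot 1: 2·(5+5) − 5 = 15 → (15,5,5)

15,5,5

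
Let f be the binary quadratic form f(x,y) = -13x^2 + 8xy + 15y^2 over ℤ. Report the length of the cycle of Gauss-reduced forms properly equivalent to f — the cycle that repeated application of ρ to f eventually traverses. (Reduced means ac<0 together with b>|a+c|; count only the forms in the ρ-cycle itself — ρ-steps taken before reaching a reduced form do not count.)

D = 844, ⌊√D⌋ = 29
river: ρ → (15,22,-6)
river: ρ → (-6,26,7)
river: ρ → (7,16,-21)
river: ρ → (-21,26,2)
river: ρ → (2,26,-21)
river: ρ → (-21,16,7)
river: ρ → (7,26,-6)
river: ρ → (-6,22,15)
river: ρ → (15,8,-13)
river: ρ → (-13,18,10)
river: ρ → (10,22,-9)
river: ρ → (-9,14,18)
river: ρ → (18,22,-5)
river: ρ → (-5,28,3)
river: ρ → (3,26,-14)
river: ρ → (-14,2,15)
river: ρ → (15,28,-1)
river: ρ → (-1,28,15)
river: ρ → (15,2,-14)
river: ρ → (-14,26,3)
river: ρ → (3,28,-5)
river: ρ → (-5,22,18)
river: ρ → (18,14,-9)
river: ρ → (-9,22,10)
river: ρ → (10,18,-13)
river: ρ → (-13,8,15)
ρ-cycle length = 26 (tail of 0 descent steps not counted)

26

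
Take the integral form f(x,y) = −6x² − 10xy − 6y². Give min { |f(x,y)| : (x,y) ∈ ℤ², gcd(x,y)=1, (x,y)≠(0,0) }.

translate: b→-2 (≡10 mod 12), so (6,10,6)→(6,-2,2)
flip: (6,-2,2)→(2,2,6)
reduced (well bottom): (2,2,6) with a≤c, −a<b≤a
well minimum |f| = |-2| = 2 (negative-definite)

2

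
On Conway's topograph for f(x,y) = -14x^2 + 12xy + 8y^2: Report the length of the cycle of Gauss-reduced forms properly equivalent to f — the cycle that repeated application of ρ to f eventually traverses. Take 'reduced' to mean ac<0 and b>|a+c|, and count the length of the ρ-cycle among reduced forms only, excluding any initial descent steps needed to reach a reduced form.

D = 592, ⌊√D⌋ = 24
river: ρ → (8,20,-6)
river: ρ → (-6,16,14)
river: ρ → (14,12,-8)
river: ρ → (-8,20,6)
river: ρ → (6,16,-14)
river: ρ → (-14,12,8)
ρ-cycle length = 6 (tail of 0 descent steps not counted)

6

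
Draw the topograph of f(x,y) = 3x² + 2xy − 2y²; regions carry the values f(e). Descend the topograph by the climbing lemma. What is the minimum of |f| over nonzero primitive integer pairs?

river: ρ → (-2,2,3)
river: ρ → (3,4,-1)
river: ρ → (-1,4,3)
river: ρ → (3,2,-2)
closes: descent 0, river 4
min |a| on river = 1

1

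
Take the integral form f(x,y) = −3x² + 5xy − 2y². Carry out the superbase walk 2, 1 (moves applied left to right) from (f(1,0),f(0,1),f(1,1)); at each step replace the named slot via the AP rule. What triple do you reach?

start (-3,-2,0) = (f(1,0),f(0,1),f(1,1))
replace slot 2: 2·((-3)+0) − (-2) = -4 → (-3,-4,0)
replace slot 1: 2·((-4)+0) − (-3) = -5 → (-5,-4,0)

-5,-4,0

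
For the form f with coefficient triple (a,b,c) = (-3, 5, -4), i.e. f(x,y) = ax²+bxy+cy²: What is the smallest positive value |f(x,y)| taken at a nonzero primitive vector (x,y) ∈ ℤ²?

translate: b→1 (≡-5 mod 6), so (3,-5,4)→(3,1,2)
flip: (3,1,2)→(2,-1,3)
reduced (well bottom): (2,-1,3) with a≤c, −a<b≤a
well minimum |f| = |-2| = 2 (negative-definite)

2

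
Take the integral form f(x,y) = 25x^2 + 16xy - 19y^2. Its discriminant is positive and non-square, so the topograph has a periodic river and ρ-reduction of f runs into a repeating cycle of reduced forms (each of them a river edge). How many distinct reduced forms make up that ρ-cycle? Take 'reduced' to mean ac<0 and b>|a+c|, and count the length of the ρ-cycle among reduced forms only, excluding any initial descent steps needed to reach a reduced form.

D = 2156, ⌊√D⌋ = 46
river: ρ → (-19,22,22)
river: ρ → (22,22,-19)
river: ρ → (-19,16,25)
river: ρ → (25,34,-10)
river: ρ → (-10,46,1)
river: ρ → (1,46,-10)
river: ρ → (-10,34,25)
river: ρ → (25,16,-19)
ρ-cycle length = 8 (tail of 0 descent steps not counted)

8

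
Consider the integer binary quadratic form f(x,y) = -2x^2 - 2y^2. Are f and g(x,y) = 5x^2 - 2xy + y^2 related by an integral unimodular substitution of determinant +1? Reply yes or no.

D₁ = -16, D₂ = -16
f is negative-definite; reduce −f:
−f: reduced (well bottom): (2,0,2) with a≤c, −a<b≤a
flip sign back: reduced form of f is (-2,0,-2)
g: flip: (5,-2,1)→(1,2,5)
g: translate: b→0 (≡2 mod 2), so (1,2,5)→(1,0,4)
g: reduced (well bottom): (1,0,4) with a≤c, −a<b≤a
reduced forms (-2, 0, -2) vs (1, 0, 4) ⇒ inequivalent

no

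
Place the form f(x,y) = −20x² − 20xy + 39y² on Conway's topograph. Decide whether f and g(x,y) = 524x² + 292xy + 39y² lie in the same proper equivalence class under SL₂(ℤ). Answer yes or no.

D₁ = 3520, D₂ = 3520
river cycle of f (length 4): (39, 20, -20), (-20, 20, 39), (39, 58, -1), (-1, 58, 39)
river cycle of g (length 4): (39, 20, -20), (-20, 20, 39), (39, 58, -1), (-1, 58, 39)
cycles coincide ⇒ equivalent

yes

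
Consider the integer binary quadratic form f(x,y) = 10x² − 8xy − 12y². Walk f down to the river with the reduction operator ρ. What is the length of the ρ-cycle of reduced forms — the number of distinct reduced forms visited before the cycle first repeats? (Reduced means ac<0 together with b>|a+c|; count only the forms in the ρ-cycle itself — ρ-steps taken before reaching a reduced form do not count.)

D = 544, ⌊√D⌋ = 23
descent: ρ → (-12,8,10)  [lands on river]
river: ρ → (10,12,-10)
river: ρ → (-10,8,12)
river: ρ → (12,16,-6)
river: ρ → (-6,20,6)
river: ρ → (6,16,-12)
ρ-cycle length = 6 (tail of 1 descent step not counted)

6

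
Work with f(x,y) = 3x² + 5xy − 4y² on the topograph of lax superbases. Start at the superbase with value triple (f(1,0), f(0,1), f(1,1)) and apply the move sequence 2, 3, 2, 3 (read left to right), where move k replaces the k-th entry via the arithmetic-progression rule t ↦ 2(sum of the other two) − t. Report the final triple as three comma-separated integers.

start (3,-4,4) = (f(1,0),f(0,1),f(1,1))
replace slot 2: 2·(3+4) − (-4) = 18 → (3,18,4)
replace slot 3: 2·(3+18) − 4 = 38 → (3,18,38)
replace slot 2: 2·(3+38) − 18 = 64 → (3,64,38)
replace slot 3: 2·(3+64) − 38 = 96 → (3,64,96)

3,64,96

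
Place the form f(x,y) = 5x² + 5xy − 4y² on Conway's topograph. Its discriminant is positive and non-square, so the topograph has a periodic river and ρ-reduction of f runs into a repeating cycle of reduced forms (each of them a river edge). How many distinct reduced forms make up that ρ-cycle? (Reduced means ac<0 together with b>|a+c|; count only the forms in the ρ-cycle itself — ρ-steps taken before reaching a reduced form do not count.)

D = 105, ⌊√D⌋ = 10
river: ρ → (-4,3,6)
river: ρ → (6,9,-1)
river: ρ → (-1,9,6)
river: ρ → (6,3,-4)
river: ρ → (-4,5,5)
river: ρ → (5,5,-4)
ρ-cycle length = 6 (tail of 0 descent steps not counted)

6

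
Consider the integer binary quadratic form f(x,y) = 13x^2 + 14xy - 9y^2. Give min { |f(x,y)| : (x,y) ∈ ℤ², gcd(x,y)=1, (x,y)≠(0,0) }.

river: ρ → (-9,22,5)
river: ρ → (5,18,-17)
river: ρ → (-17,16,6)
river: ρ → (6,20,-11)
river: ρ → (-11,24,2)
river: ρ → (2,24,-11)
river: ρ → (-11,20,6)
river: ρ → (6,16,-17)
river: ρ → (-17,18,5)
river: ρ → (5,22,-9)
river: ρ → (-9,14,13)
river: ρ → (13,12,-10)
river: ρ → (-10,8,15)
river: ρ → (15,22,-3)
river: ρ → (-3,20,22)
river: ρ → (22,24,-1)
river: ρ → (-1,24,22)
river: ρ → (22,20,-3)
river: ρ → (-3,22,15)
river: ρ → (15,8,-10)
river: ρ → (-10,12,13)
river: ρ → (13,14,-9)
closes: descent 0, river 22
min |a| on river = 1

1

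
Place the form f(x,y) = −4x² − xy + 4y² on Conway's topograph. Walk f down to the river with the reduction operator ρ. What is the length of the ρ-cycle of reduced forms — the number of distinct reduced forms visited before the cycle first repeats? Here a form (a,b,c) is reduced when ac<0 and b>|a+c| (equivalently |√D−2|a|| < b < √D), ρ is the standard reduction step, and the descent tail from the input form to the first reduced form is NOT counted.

D = 65, ⌊√D⌋ = 8
descent: ρ → (4,1,-4)  [lands on river]
river: ρ → (-4,7,1)
river: ρ → (1,7,-4)
river: ρ → (-4,1,4)
river: ρ → (4,7,-1)
river: ρ → (-1,7,4)
ρ-cycle length = 6 (tail of 1 descent step not counted)

6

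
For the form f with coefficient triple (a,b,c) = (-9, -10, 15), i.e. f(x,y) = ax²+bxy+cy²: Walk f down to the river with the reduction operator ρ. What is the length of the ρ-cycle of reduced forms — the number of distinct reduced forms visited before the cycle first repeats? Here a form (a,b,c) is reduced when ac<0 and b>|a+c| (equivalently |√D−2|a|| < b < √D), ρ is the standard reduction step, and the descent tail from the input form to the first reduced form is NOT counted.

D = 640, ⌊√D⌋ = 25
descent: ρ → (15,10,-9)  [lands on river]
river: ρ → (-9,8,16)
river: ρ → (16,24,-1)
river: ρ → (-1,24,16)
river: ρ → (16,8,-9)
river: ρ → (-9,10,15)
river: ρ → (15,20,-4)
river: ρ → (-4,20,15)
ρ-cycle length = 8 (tail of 1 descent step not counted)

8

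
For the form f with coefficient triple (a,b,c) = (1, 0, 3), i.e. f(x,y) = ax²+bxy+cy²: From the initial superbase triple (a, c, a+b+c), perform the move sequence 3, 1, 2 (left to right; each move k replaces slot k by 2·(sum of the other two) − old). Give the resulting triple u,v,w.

start (1,3,4) = (f(1,0),f(0,1),f(1,1))
replace slot 3: 2·(1+3) − 4 = 4 → (1,3,4)
replace slot 1: 2·(3+4) − 1 = 13 → (13,3,4)
replace slot 2: 2·(13+4) − 3 = 31 → (13,31,4)

13,31,4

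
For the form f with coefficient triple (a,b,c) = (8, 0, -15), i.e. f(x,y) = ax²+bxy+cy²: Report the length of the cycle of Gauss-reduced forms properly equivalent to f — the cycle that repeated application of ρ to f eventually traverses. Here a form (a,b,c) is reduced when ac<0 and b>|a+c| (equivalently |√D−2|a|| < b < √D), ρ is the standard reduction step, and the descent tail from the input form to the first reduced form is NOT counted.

D = 480, ⌊√D⌋ = 21
descent: ρ → (-15,0,8)
descent: ρ → (8,16,-7)  [lands on river]
river: ρ → (-7,12,12)
river: ρ → (12,12,-7)
river: ρ → (-7,16,8)
ρ-cycle length = 4 (tail of 2 descent steps not counted)

4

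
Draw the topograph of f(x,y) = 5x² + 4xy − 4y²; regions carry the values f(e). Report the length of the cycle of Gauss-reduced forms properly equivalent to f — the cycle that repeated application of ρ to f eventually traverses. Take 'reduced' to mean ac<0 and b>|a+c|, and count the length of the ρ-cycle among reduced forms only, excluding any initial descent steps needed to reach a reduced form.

D = 96, ⌊√D⌋ = 9
river: ρ → (-4,4,5)
river: ρ → (5,6,-3)
river: ρ → (-3,6,5)
river: ρ → (5,4,-4)
ρ-cycle length = 4 (tail of 0 descent steps not counted)

4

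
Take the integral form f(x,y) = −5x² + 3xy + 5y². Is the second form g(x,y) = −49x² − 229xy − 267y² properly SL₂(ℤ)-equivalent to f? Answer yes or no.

D₁ = 109, D₂ = 109
river cycle of f (length 14): (5, 7, -3), (-3, 5, 7), (7, 9, -1), (-1, 9, 7), (7, 5, -3), (-3, 7, 5), (5, 3, -5), (-5, 7, 3), (3, 5, -7), (-7, 9, 1), … (4 more)
river cycle of g (length 14): (-5, 3, 5), (5, 7, -3), (-3, 5, 7), (7, 9, -1), (-1, 9, 7), (7, 5, -3), (-3, 7, 5), (5, 3, -5), (-5, 7, 3), (3, 5, -7), … (4 more)
cycles coincide ⇒ equivalent

yes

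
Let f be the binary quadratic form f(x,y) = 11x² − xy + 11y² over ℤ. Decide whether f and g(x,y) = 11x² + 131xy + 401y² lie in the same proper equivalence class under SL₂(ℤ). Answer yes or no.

D₁ = -483, D₂ = -483
f: flip: (11,-1,11)→(11,1,11)
f: reduced (well bottom): (11,1,11) with a≤c, −a<b≤a
g: translate: b→-1 (≡131 mod 22), so (11,131,401)→(11,-1,11)
g: flip: (11,-1,11)→(11,1,11)
g: reduced (well bottom): (11,1,11) with a≤c, −a<b≤a
reduced forms (11, 1, 11) vs (11, 1, 11) ⇒ equivalent

yes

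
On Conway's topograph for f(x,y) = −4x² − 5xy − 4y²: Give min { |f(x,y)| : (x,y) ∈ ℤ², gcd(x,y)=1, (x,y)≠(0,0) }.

translate: b→-3 (≡5 mod 8), so (4,5,4)→(4,-3,3)
flip: (4,-3,3)→(3,3,4)
reduced (well bottom): (3,3,4) with a≤c, −a<b≤a
well minimum |f| = |-3| = 3 (negative-definite)

3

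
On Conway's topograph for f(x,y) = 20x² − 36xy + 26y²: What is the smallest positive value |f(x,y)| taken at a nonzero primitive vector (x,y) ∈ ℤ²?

translate: b→4 (≡-36 mod 40), so (20,-36,26)→(20,4,10)
flip: (20,4,10)→(10,-4,20)
reduced (well bottom): (10,-4,20) with a≤c, −a<b≤a
well minimum = a = 10

10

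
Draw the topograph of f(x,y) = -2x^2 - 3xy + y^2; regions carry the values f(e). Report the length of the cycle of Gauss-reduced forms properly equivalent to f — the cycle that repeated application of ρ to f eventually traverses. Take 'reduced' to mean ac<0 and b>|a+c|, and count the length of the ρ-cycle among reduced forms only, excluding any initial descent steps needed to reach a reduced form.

D = 17, ⌊√D⌋ = 4
descent: ρ → (1,3,-2)  [lands on river]
river: ρ → (-2,1,2)
river: ρ → (2,3,-1)
river: ρ → (-1,3,2)
river: ρ → (2,1,-2)
river: ρ → (-2,3,1)
ρ-cycle length = 6 (tail of 1 descent step not counted)

6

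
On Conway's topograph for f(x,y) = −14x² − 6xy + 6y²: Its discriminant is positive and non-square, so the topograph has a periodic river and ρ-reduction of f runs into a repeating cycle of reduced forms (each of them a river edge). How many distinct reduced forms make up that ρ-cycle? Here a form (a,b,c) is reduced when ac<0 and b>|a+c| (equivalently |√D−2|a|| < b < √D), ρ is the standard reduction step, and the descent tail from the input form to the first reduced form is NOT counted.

D = 372, ⌊√D⌋ = 19
descent: ρ → (6,18,-2)  [lands on river]
river: ρ → (-2,18,6)
ρ-cycle length = 2 (tail of 1 descent step not counted)

2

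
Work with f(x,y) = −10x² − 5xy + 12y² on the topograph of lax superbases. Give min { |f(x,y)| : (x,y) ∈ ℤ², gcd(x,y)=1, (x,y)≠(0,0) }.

descent: ρ → (12,5,-10)  [lands on river]
river: ρ → (-10,15,7)
river: ρ → (7,13,-12)
river: ρ → (-12,11,8)
river: ρ → (8,21,-2)
river: ρ → (-2,19,18)
river: ρ → (18,17,-3)
river: ρ → (-3,19,12)
closes: descent 1, river 8
min |a| on river = 2

2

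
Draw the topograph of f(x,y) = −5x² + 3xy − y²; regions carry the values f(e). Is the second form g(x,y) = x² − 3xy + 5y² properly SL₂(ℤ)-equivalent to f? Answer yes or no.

D₁ = -11, D₂ = -11
f is negative-definite; reduce −f:
−f: flip: (5,-3,1)→(1,3,5)
−f: translate: b→1 (≡3 mod 2), so (1,3,5)→(1,1,3)
−f: reduced (well bottom): (1,1,3) with a≤c, −a<b≤a
flip sign back: reduced form of f is (-1,-1,-3)
g: translate: b→1 (≡-3 mod 2), so (1,-3,5)→(1,1,3)
g: reduced (well bottom): (1,1,3) with a≤c, −a<b≤a
reduced forms (-1, -1, -3) vs (1, 1, 3) ⇒ inequivalent

no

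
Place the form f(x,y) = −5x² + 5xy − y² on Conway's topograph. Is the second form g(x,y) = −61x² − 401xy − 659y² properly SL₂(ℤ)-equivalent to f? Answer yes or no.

D₁ = 5, D₂ = 5
river cycle of f (length 2): (-1, 1, 1), (1, 1, -1)
river cycle of g (length 2): (-1, 1, 1), (1, 1, -1)
cycles coincide ⇒ equivalent

yes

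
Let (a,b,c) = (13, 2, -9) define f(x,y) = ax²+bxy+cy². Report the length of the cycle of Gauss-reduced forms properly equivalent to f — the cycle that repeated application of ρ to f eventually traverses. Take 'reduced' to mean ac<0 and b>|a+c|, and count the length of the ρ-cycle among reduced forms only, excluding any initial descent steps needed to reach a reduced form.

D = 472, ⌊√D⌋ = 21
descent: ρ → (-9,16,6)  [lands on river]
river: ρ → (6,20,-3)
river: ρ → (-3,16,18)
river: ρ → (18,20,-1)
river: ρ → (-1,20,18)
river: ρ → (18,16,-3)
river: ρ → (-3,20,6)
river: ρ → (6,16,-9)
river: ρ → (-9,20,2)
river: ρ → (2,20,-9)
ρ-cycle length = 10 (tail of 1 descent step not counted)

10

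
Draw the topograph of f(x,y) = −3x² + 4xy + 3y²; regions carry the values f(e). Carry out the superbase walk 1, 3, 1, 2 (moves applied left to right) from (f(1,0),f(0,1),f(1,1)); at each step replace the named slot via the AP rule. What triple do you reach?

start (-3,3,4) = (f(1,0),f(0,1),f(1,1))
replace slot 1: 2·(3+4) − (-3) = 17 → (17,3,4)
replace slot 3: 2·(17+3) − 4 = 36 → (17,3,36)
replace slot 1: 2·(3+36) − 17 = 61 → (61,3,36)
replace slot 2: 2·(61+36) − 3 = 191 → (61,191,36)

61,191,36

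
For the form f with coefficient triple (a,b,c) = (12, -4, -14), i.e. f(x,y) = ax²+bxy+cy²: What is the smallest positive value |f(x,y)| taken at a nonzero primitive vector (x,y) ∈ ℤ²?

descent: ρ → (-14,4,12)  [lands on river]
river: ρ → (12,20,-6)
river: ρ → (-6,16,18)
river: ρ → (18,20,-4)
river: ρ → (-4,20,18)
river: ρ → (18,16,-6)
river: ρ → (-6,20,12)
river: ρ → (12,4,-14)
river: ρ → (-14,24,2)
river: ρ → (2,24,-14)
closes: descent 1, river 10
min |a| on river = 2

2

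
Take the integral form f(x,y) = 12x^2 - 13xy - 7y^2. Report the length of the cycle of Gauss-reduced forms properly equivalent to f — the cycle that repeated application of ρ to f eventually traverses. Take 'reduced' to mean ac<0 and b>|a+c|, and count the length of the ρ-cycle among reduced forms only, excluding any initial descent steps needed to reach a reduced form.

D = 505, ⌊√D⌋ = 22
descent: ρ → (-7,13,12)  [lands on river]
river: ρ → (12,11,-8)
river: ρ → (-8,21,2)
river: ρ → (2,19,-18)
river: ρ → (-18,17,3)
river: ρ → (3,19,-12)
river: ρ → (-12,5,10)
river: ρ → (10,15,-7)
ρ-cycle length = 8 (tail of 1 descent step not counted)

8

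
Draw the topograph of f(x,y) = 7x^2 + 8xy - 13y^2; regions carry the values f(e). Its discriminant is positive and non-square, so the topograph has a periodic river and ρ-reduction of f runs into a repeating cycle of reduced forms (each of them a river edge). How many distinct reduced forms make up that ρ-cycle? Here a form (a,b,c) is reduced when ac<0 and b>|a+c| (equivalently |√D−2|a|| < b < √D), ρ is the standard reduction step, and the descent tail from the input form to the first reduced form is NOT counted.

D = 428, ⌊√D⌋ = 20
river: ρ → (-13,18,2)
river: ρ → (2,18,-13)
river: ρ → (-13,8,7)
river: ρ → (7,20,-1)
river: ρ → (-1,20,7)
river: ρ → (7,8,-13)
ρ-cycle length = 6 (tail of 0 descent steps not counted)

6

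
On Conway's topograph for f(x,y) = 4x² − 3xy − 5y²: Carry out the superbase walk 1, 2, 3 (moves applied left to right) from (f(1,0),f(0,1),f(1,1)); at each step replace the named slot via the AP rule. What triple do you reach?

start (4,-5,-4) = (f(1,0),f(0,1),f(1,1))
replace slot 1: 2·((-5)+(-4)) − 4 = -22 → (-22,-5,-4)
replace slot 2: 2·((-22)+(-4)) − (-5) = -47 → (-22,-47,-4)
replace slot 3: 2·((-22)+(-47)) − (-4) = -134 → (-22,-47,-134)

-22,-47,-134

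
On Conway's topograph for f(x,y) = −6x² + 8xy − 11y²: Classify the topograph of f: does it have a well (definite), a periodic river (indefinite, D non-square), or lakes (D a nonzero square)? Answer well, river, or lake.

D = b²−4ac = 8² − 4·(-6)·(-11) = -200
D < 0 ⇒ definite ⇒ every region one sign ⇒ single well

well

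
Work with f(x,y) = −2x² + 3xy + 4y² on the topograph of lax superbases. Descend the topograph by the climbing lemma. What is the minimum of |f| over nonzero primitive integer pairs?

river: ρ → (4,5,-1)
river: ρ → (-1,5,4)
river: ρ → (4,3,-2)
river: ρ → (-2,5,2)
river: ρ → (2,3,-4)
river: ρ → (-4,5,1)
river: ρ → (1,5,-4)
river: ρ → (-4,3,2)
river: ρ → (2,5,-2)
river: ρ → (-2,3,4)
closes: descent 0, river 10
min |a| on river = 1

1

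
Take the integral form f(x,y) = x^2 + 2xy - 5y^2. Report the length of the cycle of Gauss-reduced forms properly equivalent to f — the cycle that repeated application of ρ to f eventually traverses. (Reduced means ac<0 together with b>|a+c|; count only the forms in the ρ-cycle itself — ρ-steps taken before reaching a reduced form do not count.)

D = 24, ⌊√D⌋ = 4
descent: ρ → (-5,-2,1)
descent: ρ → (1,4,-2)  [lands on river]
river: ρ → (-2,4,1)
ρ-cycle length = 2 (tail of 2 descent steps not counted)

2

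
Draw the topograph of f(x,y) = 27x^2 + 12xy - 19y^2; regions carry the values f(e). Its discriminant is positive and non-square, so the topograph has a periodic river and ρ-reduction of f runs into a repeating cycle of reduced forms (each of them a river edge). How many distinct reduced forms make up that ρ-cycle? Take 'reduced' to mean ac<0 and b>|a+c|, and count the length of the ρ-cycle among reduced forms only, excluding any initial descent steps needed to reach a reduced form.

D = 2196, ⌊√D⌋ = 46
river: ρ → (-19,26,20)
river: ρ → (20,14,-25)
river: ρ → (-25,36,9)
river: ρ → (9,36,-25)
river: ρ → (-25,14,20)
river: ρ → (20,26,-19)
river: ρ → (-19,12,27)
river: ρ → (27,42,-4)
river: ρ → (-4,46,5)
river: ρ → (5,44,-13)
river: ρ → (-13,34,20)
river: ρ → (20,46,-1)
river: ρ → (-1,46,20)
river: ρ → (20,34,-13)
river: ρ → (-13,44,5)
river: ρ → (5,46,-4)
river: ρ → (-4,42,27)
river: ρ → (27,12,-19)
ρ-cycle length = 18 (tail of 0 descent steps not counted)

18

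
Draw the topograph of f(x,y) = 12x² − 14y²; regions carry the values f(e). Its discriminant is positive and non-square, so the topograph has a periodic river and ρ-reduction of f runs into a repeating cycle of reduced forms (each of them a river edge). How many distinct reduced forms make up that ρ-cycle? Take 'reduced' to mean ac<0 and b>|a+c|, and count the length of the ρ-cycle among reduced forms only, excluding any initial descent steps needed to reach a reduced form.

D = 672, ⌊√D⌋ = 25
descent: ρ → (-14,0,12)
descent: ρ → (12,24,-2)  [lands on river]
river: ρ → (-2,24,12)
ρ-cycle length = 2 (tail of 2 descent steps not counted)

2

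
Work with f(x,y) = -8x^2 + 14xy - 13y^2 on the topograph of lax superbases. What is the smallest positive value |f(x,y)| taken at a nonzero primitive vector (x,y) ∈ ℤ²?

translate: b→2 (≡-14 mod 16), so (8,-14,13)→(8,2,7)
flip: (8,2,7)→(7,-2,8)
reduced (well bottom): (7,-2,8) with a≤c, −a<b≤a
well minimum |f| = |-7| = 7 (negative-definite)

7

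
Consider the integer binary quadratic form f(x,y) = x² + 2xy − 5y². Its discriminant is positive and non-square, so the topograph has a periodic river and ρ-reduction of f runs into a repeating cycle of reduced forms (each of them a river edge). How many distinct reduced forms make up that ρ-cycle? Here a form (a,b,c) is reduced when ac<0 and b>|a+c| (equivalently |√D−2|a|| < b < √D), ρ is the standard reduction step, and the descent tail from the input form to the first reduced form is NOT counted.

D = 24, ⌊√D⌋ = 4
descent: ρ → (-5,-2,1)
descent: ρ → (1,4,-2)  [lands on river]
river: ρ → (-2,4,1)
ρ-cycle length = 2 (tail of 2 descent steps not counted)

2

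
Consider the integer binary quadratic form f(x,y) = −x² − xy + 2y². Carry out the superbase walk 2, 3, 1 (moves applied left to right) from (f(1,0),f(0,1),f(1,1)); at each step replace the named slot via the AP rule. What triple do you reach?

start (-1,2,0) = (f(1,0),f(0,1),f(1,1))
replace slot 2: 2·((-1)+0) − 2 = -4 → (-1,-4,0)
replace slot 3: 2·((-1)+(-4)) − 0 = -10 → (-1,-4,-10)
replace slot 1: 2·((-4)+(-10)) − (-1) = -27 → (-27,-4,-10)

-27,-4,-10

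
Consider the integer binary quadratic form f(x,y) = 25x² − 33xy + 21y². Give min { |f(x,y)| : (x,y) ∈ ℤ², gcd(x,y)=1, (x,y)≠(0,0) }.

translate: b→17 (≡-33 mod 50), so (25,-33,21)→(25,17,13)
flip: (25,17,13)→(13,-17,25)
translate: b→9 (≡-17 mod 26), so (13,-17,25)→(13,9,21)
reduced (well bottom): (13,9,21) with a≤c, −a<b≤a
well minimum = a = 13

13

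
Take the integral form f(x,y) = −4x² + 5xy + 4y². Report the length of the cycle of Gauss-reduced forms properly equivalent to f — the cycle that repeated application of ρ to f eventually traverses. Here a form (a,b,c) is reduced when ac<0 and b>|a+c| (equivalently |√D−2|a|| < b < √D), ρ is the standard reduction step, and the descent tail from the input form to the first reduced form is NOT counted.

D = 89, ⌊√D⌋ = 9
river: ρ → (4,3,-5)
river: ρ → (-5,7,2)
river: ρ → (2,9,-1)
river: ρ → (-1,9,2)
river: ρ → (2,7,-5)
river: ρ → (-5,3,4)
river: ρ → (4,5,-4)
river: ρ → (-4,3,5)
river: ρ → (5,7,-2)
river: ρ → (-2,9,1)
river: ρ → (1,9,-2)
river: ρ → (-2,7,5)
river: ρ → (5,3,-4)
river: ρ → (-4,5,4)
ρ-cycle length = 14 (tail of 0 descent steps not counted)

14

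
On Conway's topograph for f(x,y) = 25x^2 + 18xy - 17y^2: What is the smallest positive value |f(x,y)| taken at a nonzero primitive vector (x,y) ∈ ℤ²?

river: ρ → (-17,16,26)
river: ρ → (26,36,-7)
river: ρ → (-7,34,31)
river: ρ → (31,28,-10)
river: ρ → (-10,32,25)
river: ρ → (25,18,-17)
closes: descent 0, river 6
min |a| on river = 7

7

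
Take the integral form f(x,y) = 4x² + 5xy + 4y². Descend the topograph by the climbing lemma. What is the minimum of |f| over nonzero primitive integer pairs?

translate: b→-3 (≡5 mod 8), so (4,5,4)→(4,-3,3)
flip: (4,-3,3)→(3,3,4)
reduced (well bottom): (3,3,4) with a≤c, −a<b≤a
well minimum = a = 3

3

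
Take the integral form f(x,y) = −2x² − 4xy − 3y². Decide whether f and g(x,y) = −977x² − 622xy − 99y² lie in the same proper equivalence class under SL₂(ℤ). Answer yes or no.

D₁ = -8, D₂ = -8
f is negative-definite; reduce −f:
−f: translate: b→0 (≡4 mod 4), so (2,4,3)→(2,0,1)
−f: flip: (2,0,1)→(1,0,2)
−f: reduced (well bottom): (1,0,2) with a≤c, −a<b≤a
flip sign back: reduced form of f is (-1,0,-2)
g is negative-definite; reduce −g:
−g: flip: (977,622,99)→(99,-622,977)
−g: translate: b→-28 (≡-622 mod 198), so (99,-622,977)→(99,-28,2)
−g: flip: (99,-28,2)→(2,28,99)
−g: translate: b→0 (≡28 mod 4), so (2,28,99)→(2,0,1)
−g: flip: (2,0,1)→(1,0,2)
−g: reduced (well bottom): (1,0,2) with a≤c, −a<b≤a
flip sign back: reduced form of g is (-1,0,-2)
reduced forms (-1, 0, -2) vs (-1, 0, -2) ⇒ equivalent

yes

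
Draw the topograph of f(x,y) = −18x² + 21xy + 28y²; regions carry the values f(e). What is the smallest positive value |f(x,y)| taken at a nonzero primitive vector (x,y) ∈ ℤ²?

river: ρ → (28,35,-11)
river: ρ → (-11,31,34)
river: ρ → (34,37,-8)
river: ρ → (-8,43,19)
river: ρ → (19,33,-18)
river: ρ → (-18,39,13)
river: ρ → (13,39,-18)
river: ρ → (-18,33,19)
river: ρ → (19,43,-8)
river: ρ → (-8,37,34)
river: ρ → (34,31,-11)
river: ρ → (-11,35,28)
river: ρ → (28,21,-18)
river: ρ → (-18,15,31)
river: ρ → (31,47,-2)
river: ρ → (-2,49,7)
river: ρ → (7,49,-2)
river: ρ → (-2,47,31)
river: ρ → (31,15,-18)
river: ρ → (-18,21,28)
closes: descent 0, river 20
min |a| on river = 2

2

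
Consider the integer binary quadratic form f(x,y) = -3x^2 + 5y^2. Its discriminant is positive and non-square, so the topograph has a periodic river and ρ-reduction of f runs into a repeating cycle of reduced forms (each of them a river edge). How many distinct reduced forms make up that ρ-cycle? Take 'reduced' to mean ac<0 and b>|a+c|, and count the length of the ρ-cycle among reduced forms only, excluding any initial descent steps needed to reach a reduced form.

D = 60, ⌊√D⌋ = 7
descent: ρ → (5,0,-3)
descent: ρ → (-3,6,2)  [lands on river]
river: ρ → (2,6,-3)
ρ-cycle length = 2 (tail of 2 descent steps not counted)

2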